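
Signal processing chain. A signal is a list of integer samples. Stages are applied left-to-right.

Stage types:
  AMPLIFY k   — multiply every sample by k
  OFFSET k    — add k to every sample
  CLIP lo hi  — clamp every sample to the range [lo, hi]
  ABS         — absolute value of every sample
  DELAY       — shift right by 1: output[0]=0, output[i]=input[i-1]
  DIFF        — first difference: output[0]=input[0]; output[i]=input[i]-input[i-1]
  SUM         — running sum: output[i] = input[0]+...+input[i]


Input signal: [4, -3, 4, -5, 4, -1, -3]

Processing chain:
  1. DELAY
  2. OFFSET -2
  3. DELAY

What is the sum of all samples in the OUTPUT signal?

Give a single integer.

Input: [4, -3, 4, -5, 4, -1, -3]
Stage 1 (DELAY): [0, 4, -3, 4, -5, 4, -1] = [0, 4, -3, 4, -5, 4, -1] -> [0, 4, -3, 4, -5, 4, -1]
Stage 2 (OFFSET -2): 0+-2=-2, 4+-2=2, -3+-2=-5, 4+-2=2, -5+-2=-7, 4+-2=2, -1+-2=-3 -> [-2, 2, -5, 2, -7, 2, -3]
Stage 3 (DELAY): [0, -2, 2, -5, 2, -7, 2] = [0, -2, 2, -5, 2, -7, 2] -> [0, -2, 2, -5, 2, -7, 2]
Output sum: -8

Answer: -8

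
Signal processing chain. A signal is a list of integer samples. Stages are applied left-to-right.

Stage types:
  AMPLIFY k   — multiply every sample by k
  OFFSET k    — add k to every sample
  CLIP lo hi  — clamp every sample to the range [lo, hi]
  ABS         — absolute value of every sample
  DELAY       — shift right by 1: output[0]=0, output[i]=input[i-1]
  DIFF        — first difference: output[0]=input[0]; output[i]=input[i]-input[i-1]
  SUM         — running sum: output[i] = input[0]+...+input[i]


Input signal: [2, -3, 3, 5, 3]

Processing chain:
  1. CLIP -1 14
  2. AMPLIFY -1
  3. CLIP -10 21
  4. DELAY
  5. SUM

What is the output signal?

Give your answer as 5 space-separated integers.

Answer: 0 -2 -1 -4 -9

Derivation:
Input: [2, -3, 3, 5, 3]
Stage 1 (CLIP -1 14): clip(2,-1,14)=2, clip(-3,-1,14)=-1, clip(3,-1,14)=3, clip(5,-1,14)=5, clip(3,-1,14)=3 -> [2, -1, 3, 5, 3]
Stage 2 (AMPLIFY -1): 2*-1=-2, -1*-1=1, 3*-1=-3, 5*-1=-5, 3*-1=-3 -> [-2, 1, -3, -5, -3]
Stage 3 (CLIP -10 21): clip(-2,-10,21)=-2, clip(1,-10,21)=1, clip(-3,-10,21)=-3, clip(-5,-10,21)=-5, clip(-3,-10,21)=-3 -> [-2, 1, -3, -5, -3]
Stage 4 (DELAY): [0, -2, 1, -3, -5] = [0, -2, 1, -3, -5] -> [0, -2, 1, -3, -5]
Stage 5 (SUM): sum[0..0]=0, sum[0..1]=-2, sum[0..2]=-1, sum[0..3]=-4, sum[0..4]=-9 -> [0, -2, -1, -4, -9]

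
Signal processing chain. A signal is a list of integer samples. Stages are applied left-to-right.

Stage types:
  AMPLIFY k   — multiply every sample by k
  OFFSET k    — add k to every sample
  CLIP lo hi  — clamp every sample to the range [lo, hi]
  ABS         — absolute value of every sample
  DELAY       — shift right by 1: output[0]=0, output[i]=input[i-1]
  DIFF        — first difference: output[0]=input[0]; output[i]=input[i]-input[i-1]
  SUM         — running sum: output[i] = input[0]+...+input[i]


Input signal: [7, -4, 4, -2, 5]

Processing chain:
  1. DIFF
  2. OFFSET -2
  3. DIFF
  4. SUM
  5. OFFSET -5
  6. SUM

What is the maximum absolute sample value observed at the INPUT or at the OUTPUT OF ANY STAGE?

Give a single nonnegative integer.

Answer: 30

Derivation:
Input: [7, -4, 4, -2, 5] (max |s|=7)
Stage 1 (DIFF): s[0]=7, -4-7=-11, 4--4=8, -2-4=-6, 5--2=7 -> [7, -11, 8, -6, 7] (max |s|=11)
Stage 2 (OFFSET -2): 7+-2=5, -11+-2=-13, 8+-2=6, -6+-2=-8, 7+-2=5 -> [5, -13, 6, -8, 5] (max |s|=13)
Stage 3 (DIFF): s[0]=5, -13-5=-18, 6--13=19, -8-6=-14, 5--8=13 -> [5, -18, 19, -14, 13] (max |s|=19)
Stage 4 (SUM): sum[0..0]=5, sum[0..1]=-13, sum[0..2]=6, sum[0..3]=-8, sum[0..4]=5 -> [5, -13, 6, -8, 5] (max |s|=13)
Stage 5 (OFFSET -5): 5+-5=0, -13+-5=-18, 6+-5=1, -8+-5=-13, 5+-5=0 -> [0, -18, 1, -13, 0] (max |s|=18)
Stage 6 (SUM): sum[0..0]=0, sum[0..1]=-18, sum[0..2]=-17, sum[0..3]=-30, sum[0..4]=-30 -> [0, -18, -17, -30, -30] (max |s|=30)
Overall max amplitude: 30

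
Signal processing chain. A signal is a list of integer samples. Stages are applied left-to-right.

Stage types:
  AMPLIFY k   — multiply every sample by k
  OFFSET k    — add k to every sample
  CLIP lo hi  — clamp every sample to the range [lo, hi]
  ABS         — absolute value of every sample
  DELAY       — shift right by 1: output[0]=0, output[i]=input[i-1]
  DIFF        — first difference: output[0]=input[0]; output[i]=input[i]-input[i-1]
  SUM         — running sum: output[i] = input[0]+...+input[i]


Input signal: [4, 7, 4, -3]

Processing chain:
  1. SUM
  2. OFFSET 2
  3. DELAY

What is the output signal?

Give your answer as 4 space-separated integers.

Answer: 0 6 13 17

Derivation:
Input: [4, 7, 4, -3]
Stage 1 (SUM): sum[0..0]=4, sum[0..1]=11, sum[0..2]=15, sum[0..3]=12 -> [4, 11, 15, 12]
Stage 2 (OFFSET 2): 4+2=6, 11+2=13, 15+2=17, 12+2=14 -> [6, 13, 17, 14]
Stage 3 (DELAY): [0, 6, 13, 17] = [0, 6, 13, 17] -> [0, 6, 13, 17]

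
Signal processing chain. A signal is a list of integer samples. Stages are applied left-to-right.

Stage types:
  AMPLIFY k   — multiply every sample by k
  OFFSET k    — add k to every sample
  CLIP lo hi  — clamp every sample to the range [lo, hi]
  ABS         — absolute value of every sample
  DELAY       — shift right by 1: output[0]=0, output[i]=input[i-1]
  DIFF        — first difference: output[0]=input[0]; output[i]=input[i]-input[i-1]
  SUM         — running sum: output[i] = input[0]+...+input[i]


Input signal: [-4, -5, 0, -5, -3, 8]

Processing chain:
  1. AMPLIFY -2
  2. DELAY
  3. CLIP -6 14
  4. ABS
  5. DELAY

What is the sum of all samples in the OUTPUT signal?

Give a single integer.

Input: [-4, -5, 0, -5, -3, 8]
Stage 1 (AMPLIFY -2): -4*-2=8, -5*-2=10, 0*-2=0, -5*-2=10, -3*-2=6, 8*-2=-16 -> [8, 10, 0, 10, 6, -16]
Stage 2 (DELAY): [0, 8, 10, 0, 10, 6] = [0, 8, 10, 0, 10, 6] -> [0, 8, 10, 0, 10, 6]
Stage 3 (CLIP -6 14): clip(0,-6,14)=0, clip(8,-6,14)=8, clip(10,-6,14)=10, clip(0,-6,14)=0, clip(10,-6,14)=10, clip(6,-6,14)=6 -> [0, 8, 10, 0, 10, 6]
Stage 4 (ABS): |0|=0, |8|=8, |10|=10, |0|=0, |10|=10, |6|=6 -> [0, 8, 10, 0, 10, 6]
Stage 5 (DELAY): [0, 0, 8, 10, 0, 10] = [0, 0, 8, 10, 0, 10] -> [0, 0, 8, 10, 0, 10]
Output sum: 28

Answer: 28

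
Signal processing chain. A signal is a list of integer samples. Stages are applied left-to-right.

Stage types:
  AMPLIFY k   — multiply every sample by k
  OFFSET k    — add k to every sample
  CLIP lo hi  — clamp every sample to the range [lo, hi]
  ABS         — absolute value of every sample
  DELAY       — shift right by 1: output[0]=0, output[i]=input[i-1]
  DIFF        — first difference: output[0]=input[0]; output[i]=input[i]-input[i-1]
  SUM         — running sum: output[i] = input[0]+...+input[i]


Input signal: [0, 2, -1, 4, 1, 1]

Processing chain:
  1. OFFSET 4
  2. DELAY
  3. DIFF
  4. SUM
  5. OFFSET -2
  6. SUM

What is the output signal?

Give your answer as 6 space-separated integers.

Input: [0, 2, -1, 4, 1, 1]
Stage 1 (OFFSET 4): 0+4=4, 2+4=6, -1+4=3, 4+4=8, 1+4=5, 1+4=5 -> [4, 6, 3, 8, 5, 5]
Stage 2 (DELAY): [0, 4, 6, 3, 8, 5] = [0, 4, 6, 3, 8, 5] -> [0, 4, 6, 3, 8, 5]
Stage 3 (DIFF): s[0]=0, 4-0=4, 6-4=2, 3-6=-3, 8-3=5, 5-8=-3 -> [0, 4, 2, -3, 5, -3]
Stage 4 (SUM): sum[0..0]=0, sum[0..1]=4, sum[0..2]=6, sum[0..3]=3, sum[0..4]=8, sum[0..5]=5 -> [0, 4, 6, 3, 8, 5]
Stage 5 (OFFSET -2): 0+-2=-2, 4+-2=2, 6+-2=4, 3+-2=1, 8+-2=6, 5+-2=3 -> [-2, 2, 4, 1, 6, 3]
Stage 6 (SUM): sum[0..0]=-2, sum[0..1]=0, sum[0..2]=4, sum[0..3]=5, sum[0..4]=11, sum[0..5]=14 -> [-2, 0, 4, 5, 11, 14]

Answer: -2 0 4 5 11 14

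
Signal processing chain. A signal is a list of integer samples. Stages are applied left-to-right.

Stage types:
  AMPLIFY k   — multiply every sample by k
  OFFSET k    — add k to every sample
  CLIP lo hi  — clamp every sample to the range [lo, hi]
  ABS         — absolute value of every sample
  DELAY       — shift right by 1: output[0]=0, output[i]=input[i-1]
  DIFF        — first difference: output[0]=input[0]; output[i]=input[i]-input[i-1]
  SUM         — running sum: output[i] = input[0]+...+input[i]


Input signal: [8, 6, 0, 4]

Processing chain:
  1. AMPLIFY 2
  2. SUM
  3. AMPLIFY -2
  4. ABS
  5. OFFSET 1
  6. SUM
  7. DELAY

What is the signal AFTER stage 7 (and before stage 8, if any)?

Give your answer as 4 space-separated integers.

Answer: 0 33 90 147

Derivation:
Input: [8, 6, 0, 4]
Stage 1 (AMPLIFY 2): 8*2=16, 6*2=12, 0*2=0, 4*2=8 -> [16, 12, 0, 8]
Stage 2 (SUM): sum[0..0]=16, sum[0..1]=28, sum[0..2]=28, sum[0..3]=36 -> [16, 28, 28, 36]
Stage 3 (AMPLIFY -2): 16*-2=-32, 28*-2=-56, 28*-2=-56, 36*-2=-72 -> [-32, -56, -56, -72]
Stage 4 (ABS): |-32|=32, |-56|=56, |-56|=56, |-72|=72 -> [32, 56, 56, 72]
Stage 5 (OFFSET 1): 32+1=33, 56+1=57, 56+1=57, 72+1=73 -> [33, 57, 57, 73]
Stage 6 (SUM): sum[0..0]=33, sum[0..1]=90, sum[0..2]=147, sum[0..3]=220 -> [33, 90, 147, 220]
Stage 7 (DELAY): [0, 33, 90, 147] = [0, 33, 90, 147] -> [0, 33, 90, 147]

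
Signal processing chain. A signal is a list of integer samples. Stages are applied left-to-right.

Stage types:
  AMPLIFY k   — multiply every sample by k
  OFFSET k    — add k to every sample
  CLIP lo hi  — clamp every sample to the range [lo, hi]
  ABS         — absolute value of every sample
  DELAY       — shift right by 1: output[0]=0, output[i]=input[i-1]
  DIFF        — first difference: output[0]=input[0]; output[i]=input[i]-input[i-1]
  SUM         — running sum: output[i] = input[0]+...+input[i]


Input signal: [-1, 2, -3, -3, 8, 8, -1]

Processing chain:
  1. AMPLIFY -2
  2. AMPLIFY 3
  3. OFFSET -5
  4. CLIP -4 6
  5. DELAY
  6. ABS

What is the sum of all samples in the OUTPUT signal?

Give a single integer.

Answer: 25

Derivation:
Input: [-1, 2, -3, -3, 8, 8, -1]
Stage 1 (AMPLIFY -2): -1*-2=2, 2*-2=-4, -3*-2=6, -3*-2=6, 8*-2=-16, 8*-2=-16, -1*-2=2 -> [2, -4, 6, 6, -16, -16, 2]
Stage 2 (AMPLIFY 3): 2*3=6, -4*3=-12, 6*3=18, 6*3=18, -16*3=-48, -16*3=-48, 2*3=6 -> [6, -12, 18, 18, -48, -48, 6]
Stage 3 (OFFSET -5): 6+-5=1, -12+-5=-17, 18+-5=13, 18+-5=13, -48+-5=-53, -48+-5=-53, 6+-5=1 -> [1, -17, 13, 13, -53, -53, 1]
Stage 4 (CLIP -4 6): clip(1,-4,6)=1, clip(-17,-4,6)=-4, clip(13,-4,6)=6, clip(13,-4,6)=6, clip(-53,-4,6)=-4, clip(-53,-4,6)=-4, clip(1,-4,6)=1 -> [1, -4, 6, 6, -4, -4, 1]
Stage 5 (DELAY): [0, 1, -4, 6, 6, -4, -4] = [0, 1, -4, 6, 6, -4, -4] -> [0, 1, -4, 6, 6, -4, -4]
Stage 6 (ABS): |0|=0, |1|=1, |-4|=4, |6|=6, |6|=6, |-4|=4, |-4|=4 -> [0, 1, 4, 6, 6, 4, 4]
Output sum: 25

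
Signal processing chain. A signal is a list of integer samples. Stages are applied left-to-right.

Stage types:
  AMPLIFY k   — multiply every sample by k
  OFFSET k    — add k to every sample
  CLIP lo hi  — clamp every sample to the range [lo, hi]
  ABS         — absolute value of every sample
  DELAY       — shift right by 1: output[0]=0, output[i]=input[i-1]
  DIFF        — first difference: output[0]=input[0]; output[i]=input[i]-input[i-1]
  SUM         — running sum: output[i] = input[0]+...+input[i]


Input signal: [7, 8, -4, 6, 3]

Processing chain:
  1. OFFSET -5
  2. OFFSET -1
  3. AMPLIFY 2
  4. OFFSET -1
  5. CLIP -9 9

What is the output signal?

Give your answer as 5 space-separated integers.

Answer: 1 3 -9 -1 -7

Derivation:
Input: [7, 8, -4, 6, 3]
Stage 1 (OFFSET -5): 7+-5=2, 8+-5=3, -4+-5=-9, 6+-5=1, 3+-5=-2 -> [2, 3, -9, 1, -2]
Stage 2 (OFFSET -1): 2+-1=1, 3+-1=2, -9+-1=-10, 1+-1=0, -2+-1=-3 -> [1, 2, -10, 0, -3]
Stage 3 (AMPLIFY 2): 1*2=2, 2*2=4, -10*2=-20, 0*2=0, -3*2=-6 -> [2, 4, -20, 0, -6]
Stage 4 (OFFSET -1): 2+-1=1, 4+-1=3, -20+-1=-21, 0+-1=-1, -6+-1=-7 -> [1, 3, -21, -1, -7]
Stage 5 (CLIP -9 9): clip(1,-9,9)=1, clip(3,-9,9)=3, clip(-21,-9,9)=-9, clip(-1,-9,9)=-1, clip(-7,-9,9)=-7 -> [1, 3, -9, -1, -7]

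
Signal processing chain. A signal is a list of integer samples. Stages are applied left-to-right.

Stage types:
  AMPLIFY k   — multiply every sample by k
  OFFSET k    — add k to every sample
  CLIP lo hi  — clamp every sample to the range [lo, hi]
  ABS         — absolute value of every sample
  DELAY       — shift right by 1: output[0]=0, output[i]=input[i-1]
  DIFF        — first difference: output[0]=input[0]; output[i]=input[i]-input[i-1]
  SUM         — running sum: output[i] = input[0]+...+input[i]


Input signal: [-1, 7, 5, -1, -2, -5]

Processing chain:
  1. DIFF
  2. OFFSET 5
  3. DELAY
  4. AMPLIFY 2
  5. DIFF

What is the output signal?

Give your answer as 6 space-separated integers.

Answer: 0 8 18 -20 -8 10

Derivation:
Input: [-1, 7, 5, -1, -2, -5]
Stage 1 (DIFF): s[0]=-1, 7--1=8, 5-7=-2, -1-5=-6, -2--1=-1, -5--2=-3 -> [-1, 8, -2, -6, -1, -3]
Stage 2 (OFFSET 5): -1+5=4, 8+5=13, -2+5=3, -6+5=-1, -1+5=4, -3+5=2 -> [4, 13, 3, -1, 4, 2]
Stage 3 (DELAY): [0, 4, 13, 3, -1, 4] = [0, 4, 13, 3, -1, 4] -> [0, 4, 13, 3, -1, 4]
Stage 4 (AMPLIFY 2): 0*2=0, 4*2=8, 13*2=26, 3*2=6, -1*2=-2, 4*2=8 -> [0, 8, 26, 6, -2, 8]
Stage 5 (DIFF): s[0]=0, 8-0=8, 26-8=18, 6-26=-20, -2-6=-8, 8--2=10 -> [0, 8, 18, -20, -8, 10]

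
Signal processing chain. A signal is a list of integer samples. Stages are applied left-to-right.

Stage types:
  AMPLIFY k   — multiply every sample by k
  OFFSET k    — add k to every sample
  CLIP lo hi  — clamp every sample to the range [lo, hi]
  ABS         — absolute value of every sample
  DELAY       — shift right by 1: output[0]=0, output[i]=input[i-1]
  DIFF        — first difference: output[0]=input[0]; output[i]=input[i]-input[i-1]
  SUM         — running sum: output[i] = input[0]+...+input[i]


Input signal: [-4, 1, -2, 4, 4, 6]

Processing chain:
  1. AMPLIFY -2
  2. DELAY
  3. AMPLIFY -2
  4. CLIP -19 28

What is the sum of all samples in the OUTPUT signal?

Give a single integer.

Answer: 12

Derivation:
Input: [-4, 1, -2, 4, 4, 6]
Stage 1 (AMPLIFY -2): -4*-2=8, 1*-2=-2, -2*-2=4, 4*-2=-8, 4*-2=-8, 6*-2=-12 -> [8, -2, 4, -8, -8, -12]
Stage 2 (DELAY): [0, 8, -2, 4, -8, -8] = [0, 8, -2, 4, -8, -8] -> [0, 8, -2, 4, -8, -8]
Stage 3 (AMPLIFY -2): 0*-2=0, 8*-2=-16, -2*-2=4, 4*-2=-8, -8*-2=16, -8*-2=16 -> [0, -16, 4, -8, 16, 16]
Stage 4 (CLIP -19 28): clip(0,-19,28)=0, clip(-16,-19,28)=-16, clip(4,-19,28)=4, clip(-8,-19,28)=-8, clip(16,-19,28)=16, clip(16,-19,28)=16 -> [0, -16, 4, -8, 16, 16]
Output sum: 12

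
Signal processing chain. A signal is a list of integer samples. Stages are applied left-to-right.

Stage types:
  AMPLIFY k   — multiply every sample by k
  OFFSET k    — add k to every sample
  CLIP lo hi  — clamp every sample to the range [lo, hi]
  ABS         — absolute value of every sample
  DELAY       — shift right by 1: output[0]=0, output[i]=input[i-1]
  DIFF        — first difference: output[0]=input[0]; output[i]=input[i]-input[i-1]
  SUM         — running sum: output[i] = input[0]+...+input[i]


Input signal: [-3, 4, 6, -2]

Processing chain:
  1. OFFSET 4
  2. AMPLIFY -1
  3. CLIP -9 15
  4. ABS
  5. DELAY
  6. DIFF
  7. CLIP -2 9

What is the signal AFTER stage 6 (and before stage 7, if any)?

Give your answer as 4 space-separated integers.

Input: [-3, 4, 6, -2]
Stage 1 (OFFSET 4): -3+4=1, 4+4=8, 6+4=10, -2+4=2 -> [1, 8, 10, 2]
Stage 2 (AMPLIFY -1): 1*-1=-1, 8*-1=-8, 10*-1=-10, 2*-1=-2 -> [-1, -8, -10, -2]
Stage 3 (CLIP -9 15): clip(-1,-9,15)=-1, clip(-8,-9,15)=-8, clip(-10,-9,15)=-9, clip(-2,-9,15)=-2 -> [-1, -8, -9, -2]
Stage 4 (ABS): |-1|=1, |-8|=8, |-9|=9, |-2|=2 -> [1, 8, 9, 2]
Stage 5 (DELAY): [0, 1, 8, 9] = [0, 1, 8, 9] -> [0, 1, 8, 9]
Stage 6 (DIFF): s[0]=0, 1-0=1, 8-1=7, 9-8=1 -> [0, 1, 7, 1]

Answer: 0 1 7 1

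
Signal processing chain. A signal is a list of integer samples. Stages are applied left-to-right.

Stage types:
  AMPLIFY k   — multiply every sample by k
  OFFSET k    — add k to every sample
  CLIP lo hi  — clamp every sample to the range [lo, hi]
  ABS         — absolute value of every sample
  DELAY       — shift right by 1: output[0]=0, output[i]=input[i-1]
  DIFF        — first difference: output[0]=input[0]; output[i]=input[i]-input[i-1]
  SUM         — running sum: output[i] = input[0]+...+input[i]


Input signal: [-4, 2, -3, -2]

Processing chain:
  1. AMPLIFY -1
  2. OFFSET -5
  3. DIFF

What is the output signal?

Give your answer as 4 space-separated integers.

Input: [-4, 2, -3, -2]
Stage 1 (AMPLIFY -1): -4*-1=4, 2*-1=-2, -3*-1=3, -2*-1=2 -> [4, -2, 3, 2]
Stage 2 (OFFSET -5): 4+-5=-1, -2+-5=-7, 3+-5=-2, 2+-5=-3 -> [-1, -7, -2, -3]
Stage 3 (DIFF): s[0]=-1, -7--1=-6, -2--7=5, -3--2=-1 -> [-1, -6, 5, -1]

Answer: -1 -6 5 -1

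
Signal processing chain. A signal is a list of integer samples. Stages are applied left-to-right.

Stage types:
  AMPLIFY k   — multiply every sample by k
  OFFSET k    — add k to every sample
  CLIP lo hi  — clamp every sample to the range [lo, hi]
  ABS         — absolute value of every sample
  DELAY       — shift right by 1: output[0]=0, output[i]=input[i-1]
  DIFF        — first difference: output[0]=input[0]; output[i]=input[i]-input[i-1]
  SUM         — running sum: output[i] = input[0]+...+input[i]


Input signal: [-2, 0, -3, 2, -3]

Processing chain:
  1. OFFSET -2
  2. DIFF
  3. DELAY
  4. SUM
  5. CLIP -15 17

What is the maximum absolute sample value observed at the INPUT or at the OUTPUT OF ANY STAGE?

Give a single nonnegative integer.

Answer: 5

Derivation:
Input: [-2, 0, -3, 2, -3] (max |s|=3)
Stage 1 (OFFSET -2): -2+-2=-4, 0+-2=-2, -3+-2=-5, 2+-2=0, -3+-2=-5 -> [-4, -2, -5, 0, -5] (max |s|=5)
Stage 2 (DIFF): s[0]=-4, -2--4=2, -5--2=-3, 0--5=5, -5-0=-5 -> [-4, 2, -3, 5, -5] (max |s|=5)
Stage 3 (DELAY): [0, -4, 2, -3, 5] = [0, -4, 2, -3, 5] -> [0, -4, 2, -3, 5] (max |s|=5)
Stage 4 (SUM): sum[0..0]=0, sum[0..1]=-4, sum[0..2]=-2, sum[0..3]=-5, sum[0..4]=0 -> [0, -4, -2, -5, 0] (max |s|=5)
Stage 5 (CLIP -15 17): clip(0,-15,17)=0, clip(-4,-15,17)=-4, clip(-2,-15,17)=-2, clip(-5,-15,17)=-5, clip(0,-15,17)=0 -> [0, -4, -2, -5, 0] (max |s|=5)
Overall max amplitude: 5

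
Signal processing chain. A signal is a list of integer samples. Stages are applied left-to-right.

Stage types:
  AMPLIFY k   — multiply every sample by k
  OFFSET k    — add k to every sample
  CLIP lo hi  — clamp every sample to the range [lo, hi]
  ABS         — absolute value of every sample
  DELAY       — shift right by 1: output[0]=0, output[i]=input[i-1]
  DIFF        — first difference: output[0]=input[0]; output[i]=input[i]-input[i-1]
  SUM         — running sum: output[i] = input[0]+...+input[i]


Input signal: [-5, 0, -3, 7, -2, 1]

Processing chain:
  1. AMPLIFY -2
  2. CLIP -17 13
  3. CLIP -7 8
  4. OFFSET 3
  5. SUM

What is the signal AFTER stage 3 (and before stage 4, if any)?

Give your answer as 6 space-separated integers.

Input: [-5, 0, -3, 7, -2, 1]
Stage 1 (AMPLIFY -2): -5*-2=10, 0*-2=0, -3*-2=6, 7*-2=-14, -2*-2=4, 1*-2=-2 -> [10, 0, 6, -14, 4, -2]
Stage 2 (CLIP -17 13): clip(10,-17,13)=10, clip(0,-17,13)=0, clip(6,-17,13)=6, clip(-14,-17,13)=-14, clip(4,-17,13)=4, clip(-2,-17,13)=-2 -> [10, 0, 6, -14, 4, -2]
Stage 3 (CLIP -7 8): clip(10,-7,8)=8, clip(0,-7,8)=0, clip(6,-7,8)=6, clip(-14,-7,8)=-7, clip(4,-7,8)=4, clip(-2,-7,8)=-2 -> [8, 0, 6, -7, 4, -2]

Answer: 8 0 6 -7 4 -2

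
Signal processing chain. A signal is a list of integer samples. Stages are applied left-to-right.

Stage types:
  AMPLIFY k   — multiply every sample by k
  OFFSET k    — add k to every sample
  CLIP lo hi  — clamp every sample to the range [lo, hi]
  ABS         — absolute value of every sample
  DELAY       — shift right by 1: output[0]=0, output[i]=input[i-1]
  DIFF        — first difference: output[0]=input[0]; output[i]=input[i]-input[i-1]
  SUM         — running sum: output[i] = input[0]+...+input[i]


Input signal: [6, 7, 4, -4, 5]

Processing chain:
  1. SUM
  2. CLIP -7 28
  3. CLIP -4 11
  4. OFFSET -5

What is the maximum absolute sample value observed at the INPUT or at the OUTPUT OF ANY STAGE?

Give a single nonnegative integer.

Input: [6, 7, 4, -4, 5] (max |s|=7)
Stage 1 (SUM): sum[0..0]=6, sum[0..1]=13, sum[0..2]=17, sum[0..3]=13, sum[0..4]=18 -> [6, 13, 17, 13, 18] (max |s|=18)
Stage 2 (CLIP -7 28): clip(6,-7,28)=6, clip(13,-7,28)=13, clip(17,-7,28)=17, clip(13,-7,28)=13, clip(18,-7,28)=18 -> [6, 13, 17, 13, 18] (max |s|=18)
Stage 3 (CLIP -4 11): clip(6,-4,11)=6, clip(13,-4,11)=11, clip(17,-4,11)=11, clip(13,-4,11)=11, clip(18,-4,11)=11 -> [6, 11, 11, 11, 11] (max |s|=11)
Stage 4 (OFFSET -5): 6+-5=1, 11+-5=6, 11+-5=6, 11+-5=6, 11+-5=6 -> [1, 6, 6, 6, 6] (max |s|=6)
Overall max amplitude: 18

Answer: 18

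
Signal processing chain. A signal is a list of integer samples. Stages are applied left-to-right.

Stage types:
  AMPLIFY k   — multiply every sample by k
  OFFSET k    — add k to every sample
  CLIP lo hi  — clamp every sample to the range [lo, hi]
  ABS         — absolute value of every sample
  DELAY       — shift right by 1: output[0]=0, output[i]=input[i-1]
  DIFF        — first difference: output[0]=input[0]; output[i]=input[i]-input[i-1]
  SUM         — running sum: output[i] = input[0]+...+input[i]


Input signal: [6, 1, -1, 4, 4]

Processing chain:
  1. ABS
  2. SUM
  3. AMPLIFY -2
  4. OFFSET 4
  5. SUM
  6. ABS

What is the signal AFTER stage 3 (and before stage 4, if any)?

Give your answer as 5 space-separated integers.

Input: [6, 1, -1, 4, 4]
Stage 1 (ABS): |6|=6, |1|=1, |-1|=1, |4|=4, |4|=4 -> [6, 1, 1, 4, 4]
Stage 2 (SUM): sum[0..0]=6, sum[0..1]=7, sum[0..2]=8, sum[0..3]=12, sum[0..4]=16 -> [6, 7, 8, 12, 16]
Stage 3 (AMPLIFY -2): 6*-2=-12, 7*-2=-14, 8*-2=-16, 12*-2=-24, 16*-2=-32 -> [-12, -14, -16, -24, -32]

Answer: -12 -14 -16 -24 -32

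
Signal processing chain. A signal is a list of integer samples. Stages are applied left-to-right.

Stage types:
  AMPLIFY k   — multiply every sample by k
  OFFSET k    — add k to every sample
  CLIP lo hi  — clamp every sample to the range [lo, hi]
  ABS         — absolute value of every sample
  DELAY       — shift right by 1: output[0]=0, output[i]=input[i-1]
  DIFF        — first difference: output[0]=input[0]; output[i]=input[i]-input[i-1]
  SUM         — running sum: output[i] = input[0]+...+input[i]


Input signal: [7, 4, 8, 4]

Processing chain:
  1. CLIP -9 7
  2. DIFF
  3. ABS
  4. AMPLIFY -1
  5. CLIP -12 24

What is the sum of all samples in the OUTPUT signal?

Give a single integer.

Answer: -16

Derivation:
Input: [7, 4, 8, 4]
Stage 1 (CLIP -9 7): clip(7,-9,7)=7, clip(4,-9,7)=4, clip(8,-9,7)=7, clip(4,-9,7)=4 -> [7, 4, 7, 4]
Stage 2 (DIFF): s[0]=7, 4-7=-3, 7-4=3, 4-7=-3 -> [7, -3, 3, -3]
Stage 3 (ABS): |7|=7, |-3|=3, |3|=3, |-3|=3 -> [7, 3, 3, 3]
Stage 4 (AMPLIFY -1): 7*-1=-7, 3*-1=-3, 3*-1=-3, 3*-1=-3 -> [-7, -3, -3, -3]
Stage 5 (CLIP -12 24): clip(-7,-12,24)=-7, clip(-3,-12,24)=-3, clip(-3,-12,24)=-3, clip(-3,-12,24)=-3 -> [-7, -3, -3, -3]
Output sum: -16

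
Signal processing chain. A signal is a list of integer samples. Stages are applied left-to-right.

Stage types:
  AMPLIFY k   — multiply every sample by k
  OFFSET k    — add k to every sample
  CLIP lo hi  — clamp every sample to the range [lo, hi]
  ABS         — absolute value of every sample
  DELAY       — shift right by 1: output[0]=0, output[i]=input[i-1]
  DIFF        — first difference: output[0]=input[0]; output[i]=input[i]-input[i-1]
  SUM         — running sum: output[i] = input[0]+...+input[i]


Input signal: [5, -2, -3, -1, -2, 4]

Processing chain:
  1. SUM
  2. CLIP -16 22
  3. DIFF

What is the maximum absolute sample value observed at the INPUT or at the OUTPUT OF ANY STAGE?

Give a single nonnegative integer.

Answer: 5

Derivation:
Input: [5, -2, -3, -1, -2, 4] (max |s|=5)
Stage 1 (SUM): sum[0..0]=5, sum[0..1]=3, sum[0..2]=0, sum[0..3]=-1, sum[0..4]=-3, sum[0..5]=1 -> [5, 3, 0, -1, -3, 1] (max |s|=5)
Stage 2 (CLIP -16 22): clip(5,-16,22)=5, clip(3,-16,22)=3, clip(0,-16,22)=0, clip(-1,-16,22)=-1, clip(-3,-16,22)=-3, clip(1,-16,22)=1 -> [5, 3, 0, -1, -3, 1] (max |s|=5)
Stage 3 (DIFF): s[0]=5, 3-5=-2, 0-3=-3, -1-0=-1, -3--1=-2, 1--3=4 -> [5, -2, -3, -1, -2, 4] (max |s|=5)
Overall max amplitude: 5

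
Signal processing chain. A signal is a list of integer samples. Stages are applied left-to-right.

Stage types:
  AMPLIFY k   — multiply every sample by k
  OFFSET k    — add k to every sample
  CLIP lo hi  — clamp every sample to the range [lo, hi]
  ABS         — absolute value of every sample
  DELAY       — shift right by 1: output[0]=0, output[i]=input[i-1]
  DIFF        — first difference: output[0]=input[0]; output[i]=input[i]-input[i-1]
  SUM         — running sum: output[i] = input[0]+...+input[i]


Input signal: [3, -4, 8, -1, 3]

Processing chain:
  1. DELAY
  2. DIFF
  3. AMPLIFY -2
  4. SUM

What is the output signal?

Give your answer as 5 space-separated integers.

Answer: 0 -6 8 -16 2

Derivation:
Input: [3, -4, 8, -1, 3]
Stage 1 (DELAY): [0, 3, -4, 8, -1] = [0, 3, -4, 8, -1] -> [0, 3, -4, 8, -1]
Stage 2 (DIFF): s[0]=0, 3-0=3, -4-3=-7, 8--4=12, -1-8=-9 -> [0, 3, -7, 12, -9]
Stage 3 (AMPLIFY -2): 0*-2=0, 3*-2=-6, -7*-2=14, 12*-2=-24, -9*-2=18 -> [0, -6, 14, -24, 18]
Stage 4 (SUM): sum[0..0]=0, sum[0..1]=-6, sum[0..2]=8, sum[0..3]=-16, sum[0..4]=2 -> [0, -6, 8, -16, 2]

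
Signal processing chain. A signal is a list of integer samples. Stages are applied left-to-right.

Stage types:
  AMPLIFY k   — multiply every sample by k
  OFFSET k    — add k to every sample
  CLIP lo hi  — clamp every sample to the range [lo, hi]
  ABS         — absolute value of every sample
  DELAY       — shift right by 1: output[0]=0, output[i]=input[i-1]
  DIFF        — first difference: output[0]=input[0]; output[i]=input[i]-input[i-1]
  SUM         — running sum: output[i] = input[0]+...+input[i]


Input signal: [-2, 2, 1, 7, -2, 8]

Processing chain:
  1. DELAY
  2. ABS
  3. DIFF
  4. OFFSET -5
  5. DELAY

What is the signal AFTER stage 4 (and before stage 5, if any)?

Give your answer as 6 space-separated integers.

Input: [-2, 2, 1, 7, -2, 8]
Stage 1 (DELAY): [0, -2, 2, 1, 7, -2] = [0, -2, 2, 1, 7, -2] -> [0, -2, 2, 1, 7, -2]
Stage 2 (ABS): |0|=0, |-2|=2, |2|=2, |1|=1, |7|=7, |-2|=2 -> [0, 2, 2, 1, 7, 2]
Stage 3 (DIFF): s[0]=0, 2-0=2, 2-2=0, 1-2=-1, 7-1=6, 2-7=-5 -> [0, 2, 0, -1, 6, -5]
Stage 4 (OFFSET -5): 0+-5=-5, 2+-5=-3, 0+-5=-5, -1+-5=-6, 6+-5=1, -5+-5=-10 -> [-5, -3, -5, -6, 1, -10]

Answer: -5 -3 -5 -6 1 -10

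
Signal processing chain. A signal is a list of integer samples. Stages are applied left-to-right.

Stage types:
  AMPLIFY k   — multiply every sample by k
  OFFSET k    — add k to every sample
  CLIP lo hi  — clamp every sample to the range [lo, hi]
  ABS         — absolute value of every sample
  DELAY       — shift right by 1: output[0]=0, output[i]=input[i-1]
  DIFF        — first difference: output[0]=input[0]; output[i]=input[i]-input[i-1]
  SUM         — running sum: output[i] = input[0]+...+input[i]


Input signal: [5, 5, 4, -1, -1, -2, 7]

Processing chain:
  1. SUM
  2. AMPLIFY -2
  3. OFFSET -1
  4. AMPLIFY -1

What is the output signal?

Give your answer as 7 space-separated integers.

Answer: 11 21 29 27 25 21 35

Derivation:
Input: [5, 5, 4, -1, -1, -2, 7]
Stage 1 (SUM): sum[0..0]=5, sum[0..1]=10, sum[0..2]=14, sum[0..3]=13, sum[0..4]=12, sum[0..5]=10, sum[0..6]=17 -> [5, 10, 14, 13, 12, 10, 17]
Stage 2 (AMPLIFY -2): 5*-2=-10, 10*-2=-20, 14*-2=-28, 13*-2=-26, 12*-2=-24, 10*-2=-20, 17*-2=-34 -> [-10, -20, -28, -26, -24, -20, -34]
Stage 3 (OFFSET -1): -10+-1=-11, -20+-1=-21, -28+-1=-29, -26+-1=-27, -24+-1=-25, -20+-1=-21, -34+-1=-35 -> [-11, -21, -29, -27, -25, -21, -35]
Stage 4 (AMPLIFY -1): -11*-1=11, -21*-1=21, -29*-1=29, -27*-1=27, -25*-1=25, -21*-1=21, -35*-1=35 -> [11, 21, 29, 27, 25, 21, 35]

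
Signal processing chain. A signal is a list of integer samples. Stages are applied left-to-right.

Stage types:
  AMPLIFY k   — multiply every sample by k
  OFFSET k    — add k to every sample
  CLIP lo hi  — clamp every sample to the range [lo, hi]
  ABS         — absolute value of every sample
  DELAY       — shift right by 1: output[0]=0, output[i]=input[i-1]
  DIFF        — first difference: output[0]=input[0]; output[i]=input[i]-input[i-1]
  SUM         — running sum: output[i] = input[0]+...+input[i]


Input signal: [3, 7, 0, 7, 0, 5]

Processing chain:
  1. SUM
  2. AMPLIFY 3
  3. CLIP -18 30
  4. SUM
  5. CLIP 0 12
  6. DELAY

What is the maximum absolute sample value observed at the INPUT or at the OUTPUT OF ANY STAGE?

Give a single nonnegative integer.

Input: [3, 7, 0, 7, 0, 5] (max |s|=7)
Stage 1 (SUM): sum[0..0]=3, sum[0..1]=10, sum[0..2]=10, sum[0..3]=17, sum[0..4]=17, sum[0..5]=22 -> [3, 10, 10, 17, 17, 22] (max |s|=22)
Stage 2 (AMPLIFY 3): 3*3=9, 10*3=30, 10*3=30, 17*3=51, 17*3=51, 22*3=66 -> [9, 30, 30, 51, 51, 66] (max |s|=66)
Stage 3 (CLIP -18 30): clip(9,-18,30)=9, clip(30,-18,30)=30, clip(30,-18,30)=30, clip(51,-18,30)=30, clip(51,-18,30)=30, clip(66,-18,30)=30 -> [9, 30, 30, 30, 30, 30] (max |s|=30)
Stage 4 (SUM): sum[0..0]=9, sum[0..1]=39, sum[0..2]=69, sum[0..3]=99, sum[0..4]=129, sum[0..5]=159 -> [9, 39, 69, 99, 129, 159] (max |s|=159)
Stage 5 (CLIP 0 12): clip(9,0,12)=9, clip(39,0,12)=12, clip(69,0,12)=12, clip(99,0,12)=12, clip(129,0,12)=12, clip(159,0,12)=12 -> [9, 12, 12, 12, 12, 12] (max |s|=12)
Stage 6 (DELAY): [0, 9, 12, 12, 12, 12] = [0, 9, 12, 12, 12, 12] -> [0, 9, 12, 12, 12, 12] (max |s|=12)
Overall max amplitude: 159

Answer: 159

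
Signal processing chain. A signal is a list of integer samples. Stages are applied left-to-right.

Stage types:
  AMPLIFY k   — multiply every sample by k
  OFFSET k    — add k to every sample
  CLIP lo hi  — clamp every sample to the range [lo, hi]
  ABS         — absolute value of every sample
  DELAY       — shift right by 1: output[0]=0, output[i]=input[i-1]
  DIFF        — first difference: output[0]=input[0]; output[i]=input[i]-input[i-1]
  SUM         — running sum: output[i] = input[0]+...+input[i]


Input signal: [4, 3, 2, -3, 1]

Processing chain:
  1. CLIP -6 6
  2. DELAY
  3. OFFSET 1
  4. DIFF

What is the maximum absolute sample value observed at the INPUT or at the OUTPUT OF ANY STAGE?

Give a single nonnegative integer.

Answer: 5

Derivation:
Input: [4, 3, 2, -3, 1] (max |s|=4)
Stage 1 (CLIP -6 6): clip(4,-6,6)=4, clip(3,-6,6)=3, clip(2,-6,6)=2, clip(-3,-6,6)=-3, clip(1,-6,6)=1 -> [4, 3, 2, -3, 1] (max |s|=4)
Stage 2 (DELAY): [0, 4, 3, 2, -3] = [0, 4, 3, 2, -3] -> [0, 4, 3, 2, -3] (max |s|=4)
Stage 3 (OFFSET 1): 0+1=1, 4+1=5, 3+1=4, 2+1=3, -3+1=-2 -> [1, 5, 4, 3, -2] (max |s|=5)
Stage 4 (DIFF): s[0]=1, 5-1=4, 4-5=-1, 3-4=-1, -2-3=-5 -> [1, 4, -1, -1, -5] (max |s|=5)
Overall max amplitude: 5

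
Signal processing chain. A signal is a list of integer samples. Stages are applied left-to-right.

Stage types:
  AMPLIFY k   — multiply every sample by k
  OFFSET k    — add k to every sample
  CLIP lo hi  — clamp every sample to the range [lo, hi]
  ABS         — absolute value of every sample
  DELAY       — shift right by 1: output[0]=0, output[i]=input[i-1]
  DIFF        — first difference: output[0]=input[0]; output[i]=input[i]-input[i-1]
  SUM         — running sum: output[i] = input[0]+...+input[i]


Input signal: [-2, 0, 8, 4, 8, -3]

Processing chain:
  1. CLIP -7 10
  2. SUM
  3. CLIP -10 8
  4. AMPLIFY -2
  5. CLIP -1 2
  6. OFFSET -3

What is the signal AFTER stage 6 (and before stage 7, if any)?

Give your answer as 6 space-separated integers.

Answer: -1 -1 -4 -4 -4 -4

Derivation:
Input: [-2, 0, 8, 4, 8, -3]
Stage 1 (CLIP -7 10): clip(-2,-7,10)=-2, clip(0,-7,10)=0, clip(8,-7,10)=8, clip(4,-7,10)=4, clip(8,-7,10)=8, clip(-3,-7,10)=-3 -> [-2, 0, 8, 4, 8, -3]
Stage 2 (SUM): sum[0..0]=-2, sum[0..1]=-2, sum[0..2]=6, sum[0..3]=10, sum[0..4]=18, sum[0..5]=15 -> [-2, -2, 6, 10, 18, 15]
Stage 3 (CLIP -10 8): clip(-2,-10,8)=-2, clip(-2,-10,8)=-2, clip(6,-10,8)=6, clip(10,-10,8)=8, clip(18,-10,8)=8, clip(15,-10,8)=8 -> [-2, -2, 6, 8, 8, 8]
Stage 4 (AMPLIFY -2): -2*-2=4, -2*-2=4, 6*-2=-12, 8*-2=-16, 8*-2=-16, 8*-2=-16 -> [4, 4, -12, -16, -16, -16]
Stage 5 (CLIP -1 2): clip(4,-1,2)=2, clip(4,-1,2)=2, clip(-12,-1,2)=-1, clip(-16,-1,2)=-1, clip(-16,-1,2)=-1, clip(-16,-1,2)=-1 -> [2, 2, -1, -1, -1, -1]
Stage 6 (OFFSET -3): 2+-3=-1, 2+-3=-1, -1+-3=-4, -1+-3=-4, -1+-3=-4, -1+-3=-4 -> [-1, -1, -4, -4, -4, -4]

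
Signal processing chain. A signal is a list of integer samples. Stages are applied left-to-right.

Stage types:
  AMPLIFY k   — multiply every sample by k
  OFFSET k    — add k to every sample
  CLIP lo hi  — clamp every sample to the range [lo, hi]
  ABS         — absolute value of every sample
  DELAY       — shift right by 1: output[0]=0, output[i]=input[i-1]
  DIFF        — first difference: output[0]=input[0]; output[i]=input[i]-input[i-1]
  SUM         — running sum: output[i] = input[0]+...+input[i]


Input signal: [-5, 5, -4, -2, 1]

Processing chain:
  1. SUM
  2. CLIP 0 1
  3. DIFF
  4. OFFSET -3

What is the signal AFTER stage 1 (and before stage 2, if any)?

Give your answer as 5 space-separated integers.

Input: [-5, 5, -4, -2, 1]
Stage 1 (SUM): sum[0..0]=-5, sum[0..1]=0, sum[0..2]=-4, sum[0..3]=-6, sum[0..4]=-5 -> [-5, 0, -4, -6, -5]

Answer: -5 0 -4 -6 -5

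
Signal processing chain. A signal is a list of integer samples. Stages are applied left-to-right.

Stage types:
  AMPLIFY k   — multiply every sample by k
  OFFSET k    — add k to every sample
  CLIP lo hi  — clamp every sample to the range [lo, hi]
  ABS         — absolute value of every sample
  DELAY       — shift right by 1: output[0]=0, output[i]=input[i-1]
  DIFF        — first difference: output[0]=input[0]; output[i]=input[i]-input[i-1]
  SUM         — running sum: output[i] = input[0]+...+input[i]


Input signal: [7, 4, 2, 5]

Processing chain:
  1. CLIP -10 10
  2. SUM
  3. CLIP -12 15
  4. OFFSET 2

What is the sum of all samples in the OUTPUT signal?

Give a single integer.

Answer: 54

Derivation:
Input: [7, 4, 2, 5]
Stage 1 (CLIP -10 10): clip(7,-10,10)=7, clip(4,-10,10)=4, clip(2,-10,10)=2, clip(5,-10,10)=5 -> [7, 4, 2, 5]
Stage 2 (SUM): sum[0..0]=7, sum[0..1]=11, sum[0..2]=13, sum[0..3]=18 -> [7, 11, 13, 18]
Stage 3 (CLIP -12 15): clip(7,-12,15)=7, clip(11,-12,15)=11, clip(13,-12,15)=13, clip(18,-12,15)=15 -> [7, 11, 13, 15]
Stage 4 (OFFSET 2): 7+2=9, 11+2=13, 13+2=15, 15+2=17 -> [9, 13, 15, 17]
Output sum: 54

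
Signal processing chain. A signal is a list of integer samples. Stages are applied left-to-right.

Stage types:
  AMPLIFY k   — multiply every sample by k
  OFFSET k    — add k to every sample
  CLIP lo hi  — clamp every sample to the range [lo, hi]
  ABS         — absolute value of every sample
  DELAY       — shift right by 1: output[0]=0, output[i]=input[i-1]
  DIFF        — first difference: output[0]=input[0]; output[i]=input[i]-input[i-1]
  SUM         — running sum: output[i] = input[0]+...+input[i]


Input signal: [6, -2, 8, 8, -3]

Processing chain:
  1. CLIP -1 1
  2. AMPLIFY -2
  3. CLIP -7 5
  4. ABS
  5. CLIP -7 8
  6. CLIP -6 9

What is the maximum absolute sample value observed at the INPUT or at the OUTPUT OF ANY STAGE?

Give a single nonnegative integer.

Answer: 8

Derivation:
Input: [6, -2, 8, 8, -3] (max |s|=8)
Stage 1 (CLIP -1 1): clip(6,-1,1)=1, clip(-2,-1,1)=-1, clip(8,-1,1)=1, clip(8,-1,1)=1, clip(-3,-1,1)=-1 -> [1, -1, 1, 1, -1] (max |s|=1)
Stage 2 (AMPLIFY -2): 1*-2=-2, -1*-2=2, 1*-2=-2, 1*-2=-2, -1*-2=2 -> [-2, 2, -2, -2, 2] (max |s|=2)
Stage 3 (CLIP -7 5): clip(-2,-7,5)=-2, clip(2,-7,5)=2, clip(-2,-7,5)=-2, clip(-2,-7,5)=-2, clip(2,-7,5)=2 -> [-2, 2, -2, -2, 2] (max |s|=2)
Stage 4 (ABS): |-2|=2, |2|=2, |-2|=2, |-2|=2, |2|=2 -> [2, 2, 2, 2, 2] (max |s|=2)
Stage 5 (CLIP -7 8): clip(2,-7,8)=2, clip(2,-7,8)=2, clip(2,-7,8)=2, clip(2,-7,8)=2, clip(2,-7,8)=2 -> [2, 2, 2, 2, 2] (max |s|=2)
Stage 6 (CLIP -6 9): clip(2,-6,9)=2, clip(2,-6,9)=2, clip(2,-6,9)=2, clip(2,-6,9)=2, clip(2,-6,9)=2 -> [2, 2, 2, 2, 2] (max |s|=2)
Overall max amplitude: 8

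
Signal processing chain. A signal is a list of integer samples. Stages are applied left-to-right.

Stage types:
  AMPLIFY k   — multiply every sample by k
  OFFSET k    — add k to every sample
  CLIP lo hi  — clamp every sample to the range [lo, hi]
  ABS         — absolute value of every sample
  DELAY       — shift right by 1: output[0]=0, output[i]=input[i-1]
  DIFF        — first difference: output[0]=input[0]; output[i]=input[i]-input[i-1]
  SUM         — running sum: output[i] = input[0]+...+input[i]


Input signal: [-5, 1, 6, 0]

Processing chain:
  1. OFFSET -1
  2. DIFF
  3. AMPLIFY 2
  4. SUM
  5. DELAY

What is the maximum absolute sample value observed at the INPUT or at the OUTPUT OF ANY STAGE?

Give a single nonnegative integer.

Answer: 12

Derivation:
Input: [-5, 1, 6, 0] (max |s|=6)
Stage 1 (OFFSET -1): -5+-1=-6, 1+-1=0, 6+-1=5, 0+-1=-1 -> [-6, 0, 5, -1] (max |s|=6)
Stage 2 (DIFF): s[0]=-6, 0--6=6, 5-0=5, -1-5=-6 -> [-6, 6, 5, -6] (max |s|=6)
Stage 3 (AMPLIFY 2): -6*2=-12, 6*2=12, 5*2=10, -6*2=-12 -> [-12, 12, 10, -12] (max |s|=12)
Stage 4 (SUM): sum[0..0]=-12, sum[0..1]=0, sum[0..2]=10, sum[0..3]=-2 -> [-12, 0, 10, -2] (max |s|=12)
Stage 5 (DELAY): [0, -12, 0, 10] = [0, -12, 0, 10] -> [0, -12, 0, 10] (max |s|=12)
Overall max amplitude: 12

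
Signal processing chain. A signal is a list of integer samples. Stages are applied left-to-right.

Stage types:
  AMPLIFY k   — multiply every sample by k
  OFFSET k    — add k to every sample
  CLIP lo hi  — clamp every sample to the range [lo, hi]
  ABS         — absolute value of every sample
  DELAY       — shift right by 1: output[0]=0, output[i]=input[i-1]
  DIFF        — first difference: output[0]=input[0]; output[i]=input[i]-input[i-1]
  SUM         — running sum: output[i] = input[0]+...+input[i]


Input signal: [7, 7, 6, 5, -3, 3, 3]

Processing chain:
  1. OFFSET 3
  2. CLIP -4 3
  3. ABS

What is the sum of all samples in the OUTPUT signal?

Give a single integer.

Answer: 18

Derivation:
Input: [7, 7, 6, 5, -3, 3, 3]
Stage 1 (OFFSET 3): 7+3=10, 7+3=10, 6+3=9, 5+3=8, -3+3=0, 3+3=6, 3+3=6 -> [10, 10, 9, 8, 0, 6, 6]
Stage 2 (CLIP -4 3): clip(10,-4,3)=3, clip(10,-4,3)=3, clip(9,-4,3)=3, clip(8,-4,3)=3, clip(0,-4,3)=0, clip(6,-4,3)=3, clip(6,-4,3)=3 -> [3, 3, 3, 3, 0, 3, 3]
Stage 3 (ABS): |3|=3, |3|=3, |3|=3, |3|=3, |0|=0, |3|=3, |3|=3 -> [3, 3, 3, 3, 0, 3, 3]
Output sum: 18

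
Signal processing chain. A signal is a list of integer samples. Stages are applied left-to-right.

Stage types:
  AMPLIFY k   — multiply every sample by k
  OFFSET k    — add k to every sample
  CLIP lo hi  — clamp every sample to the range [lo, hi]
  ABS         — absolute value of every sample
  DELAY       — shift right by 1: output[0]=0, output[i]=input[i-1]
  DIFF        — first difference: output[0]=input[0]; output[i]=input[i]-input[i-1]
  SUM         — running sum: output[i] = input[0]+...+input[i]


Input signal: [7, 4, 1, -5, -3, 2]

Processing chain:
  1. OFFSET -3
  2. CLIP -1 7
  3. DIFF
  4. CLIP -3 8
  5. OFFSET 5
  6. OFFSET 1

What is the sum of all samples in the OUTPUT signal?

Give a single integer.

Input: [7, 4, 1, -5, -3, 2]
Stage 1 (OFFSET -3): 7+-3=4, 4+-3=1, 1+-3=-2, -5+-3=-8, -3+-3=-6, 2+-3=-1 -> [4, 1, -2, -8, -6, -1]
Stage 2 (CLIP -1 7): clip(4,-1,7)=4, clip(1,-1,7)=1, clip(-2,-1,7)=-1, clip(-8,-1,7)=-1, clip(-6,-1,7)=-1, clip(-1,-1,7)=-1 -> [4, 1, -1, -1, -1, -1]
Stage 3 (DIFF): s[0]=4, 1-4=-3, -1-1=-2, -1--1=0, -1--1=0, -1--1=0 -> [4, -3, -2, 0, 0, 0]
Stage 4 (CLIP -3 8): clip(4,-3,8)=4, clip(-3,-3,8)=-3, clip(-2,-3,8)=-2, clip(0,-3,8)=0, clip(0,-3,8)=0, clip(0,-3,8)=0 -> [4, -3, -2, 0, 0, 0]
Stage 5 (OFFSET 5): 4+5=9, -3+5=2, -2+5=3, 0+5=5, 0+5=5, 0+5=5 -> [9, 2, 3, 5, 5, 5]
Stage 6 (OFFSET 1): 9+1=10, 2+1=3, 3+1=4, 5+1=6, 5+1=6, 5+1=6 -> [10, 3, 4, 6, 6, 6]
Output sum: 35

Answer: 35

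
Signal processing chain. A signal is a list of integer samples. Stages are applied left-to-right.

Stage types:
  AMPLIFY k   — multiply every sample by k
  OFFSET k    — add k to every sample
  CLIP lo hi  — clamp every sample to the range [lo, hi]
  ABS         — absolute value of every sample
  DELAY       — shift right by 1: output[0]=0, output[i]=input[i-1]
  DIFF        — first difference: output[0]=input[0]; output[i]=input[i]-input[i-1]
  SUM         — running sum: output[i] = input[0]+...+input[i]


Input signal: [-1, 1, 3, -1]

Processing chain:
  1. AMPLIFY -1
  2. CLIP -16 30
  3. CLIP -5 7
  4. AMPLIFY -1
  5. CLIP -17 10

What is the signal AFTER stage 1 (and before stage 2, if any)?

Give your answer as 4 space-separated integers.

Input: [-1, 1, 3, -1]
Stage 1 (AMPLIFY -1): -1*-1=1, 1*-1=-1, 3*-1=-3, -1*-1=1 -> [1, -1, -3, 1]

Answer: 1 -1 -3 1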